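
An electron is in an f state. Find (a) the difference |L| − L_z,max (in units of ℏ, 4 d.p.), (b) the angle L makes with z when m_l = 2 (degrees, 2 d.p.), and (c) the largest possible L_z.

|L|−L_z,max ≈ 0.4641ℏ; θ(m_l=2) ≈ 54.74°; L_z,max = 3ℏ

For an f orbital, l = 3.
|L| − L_z,max = (2√3 − 3)ℏ ≈ 0.4641ℏ.
For m_l = 2: cos θ = 2/√12, θ ≈ 54.74°.
L_z,max = lℏ = 3ℏ.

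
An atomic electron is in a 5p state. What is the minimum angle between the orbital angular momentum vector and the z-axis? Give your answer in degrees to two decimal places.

θ_min ≈ 45.00°

For 5p, l = 1.
|L|² = l(l+1)ℏ² = 2ℏ², so |L| = √2 ℏ.
The smallest angle corresponds to the largest L_z, i.e. m_l = l = 1, giving L_z = 1ℏ.
cos θ_min = 1/√2, so θ_min ≈ 45.00°.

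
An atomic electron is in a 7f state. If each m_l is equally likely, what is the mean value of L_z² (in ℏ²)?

The 7f subshell has l = 3.
m_l runs from −3 to 3, i.e. {-3, -2, -1, 0, 1, 2, 3}.
Average of L_z² over 7 states: 28/7 ℏ² = 4 ℏ².

⟨L_z²⟩ = 4 ℏ²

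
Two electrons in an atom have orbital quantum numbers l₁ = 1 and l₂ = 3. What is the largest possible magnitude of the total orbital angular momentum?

Angular momentum addition gives L = |l₁ − l₂|, …, l₁ + l₂.
L ∈ {2, 3, 4}.
The largest magnitude corresponds to L = 4: |L_tot| = ℏ√(4·5) = 2√5 ℏ.

|L_tot|_max = 2√5 ℏ ≈ 4.472ℏ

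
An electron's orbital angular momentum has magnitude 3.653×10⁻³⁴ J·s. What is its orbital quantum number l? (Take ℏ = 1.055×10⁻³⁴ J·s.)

l = 3

Dividing by ℏ: |L|/ℏ ≈ 3.463.
Set l(l+1) = 11.99; the integer solution is l = 3.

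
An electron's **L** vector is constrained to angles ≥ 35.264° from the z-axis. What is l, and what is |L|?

l = 2, |L| = √6 ℏ ≈ 2.449ℏ

cos θ_min = l/√(l(l+1)) = √(l/(l+1)), so l/(l+1) = cos²(35.264°) = 0.6667.
l = cos²θ/sin²θ ≈ 2.
Then |L| = ℏ√(2·3) = √6 ℏ.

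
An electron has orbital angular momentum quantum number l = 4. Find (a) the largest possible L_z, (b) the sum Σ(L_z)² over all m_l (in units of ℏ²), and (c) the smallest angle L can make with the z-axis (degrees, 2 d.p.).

L_z,max = lℏ = 4ℏ.
Σ m_l² = 60, so Σ(L_z)² = 60 ℏ².
cos θ_min = 4/√20, so θ_min ≈ 26.57°.

L_z,max = 4ℏ; Σ(L_z)² = 60 ℏ²; θ_min ≈ 26.57°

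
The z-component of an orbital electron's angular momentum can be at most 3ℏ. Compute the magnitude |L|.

|L| = 2√3 ℏ ≈ 3.464ℏ

Since max m_l = l, l = 3.
Then |L| = ℏ√(3·4) = 2√3 ℏ.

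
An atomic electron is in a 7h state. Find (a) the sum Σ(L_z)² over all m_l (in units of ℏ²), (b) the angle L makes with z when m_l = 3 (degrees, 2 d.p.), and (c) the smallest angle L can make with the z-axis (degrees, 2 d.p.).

Σ(L_z)² = 110 ℏ²; θ(m_l=3) ≈ 56.79°; θ_min ≈ 24.09°

7h means n = 7, l = 5.
Σ m_l² = 110, so Σ(L_z)² = 110 ℏ².
For m_l = 3: cos θ = 3/√30, θ ≈ 56.79°.
cos θ_min = 5/√30, so θ_min ≈ 24.09°.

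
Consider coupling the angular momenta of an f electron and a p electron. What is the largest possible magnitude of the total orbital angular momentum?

|L_tot|_max = 2√5 ℏ ≈ 4.472ℏ

The total orbital quantum number L ranges from |l₁ − l₂| to l₁ + l₂ in integer steps.
L ∈ {2, 3, 4}.
The largest magnitude corresponds to L = 4: |L_tot| = ℏ√(4·5) = 2√5 ℏ.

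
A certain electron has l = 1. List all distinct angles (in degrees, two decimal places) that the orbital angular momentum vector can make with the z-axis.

|L| = ℏ√(l(l+1)) = √2 ℏ.
cos θ = m_l/√2 for each m_l ∈ {-1, 0, 1}.

θ ∈ {45.00°, 90.00°, 135.00°}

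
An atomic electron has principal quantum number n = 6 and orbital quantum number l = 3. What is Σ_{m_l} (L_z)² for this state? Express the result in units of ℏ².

Σ(L_z)² = 28 ℏ²

The allowed m_l values are -3, -2, -1, 0, 1, 2, 3.
Σ m_l² = 2·(1 + 4 + 9) = 28.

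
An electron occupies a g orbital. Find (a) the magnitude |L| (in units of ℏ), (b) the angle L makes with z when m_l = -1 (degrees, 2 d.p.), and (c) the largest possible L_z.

|L| = 2√5 ℏ ≈ 4.472ℏ; θ(m_l=-1) ≈ 102.92°; L_z,max = 4ℏ

A g state has l = 4.
|L| = ℏ√(4·5) = 2√5 ℏ ≈ 4.472ℏ.
For m_l = -1: cos θ = -1/√20, θ ≈ 102.92°.
L_z,max = lℏ = 4ℏ.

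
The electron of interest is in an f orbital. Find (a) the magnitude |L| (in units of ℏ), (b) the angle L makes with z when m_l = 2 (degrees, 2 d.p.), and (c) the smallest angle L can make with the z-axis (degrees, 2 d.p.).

For an f orbital, l = 3.
|L| = ℏ√(3·4) = 2√3 ℏ ≈ 3.464ℏ.
For m_l = 2: cos θ = 2/√12, θ ≈ 54.74°.
cos θ_min = 3/√12, so θ_min ≈ 30.00°.

|L| = 2√3 ℏ ≈ 3.464ℏ; θ(m_l=2) ≈ 54.74°; θ_min ≈ 30.00°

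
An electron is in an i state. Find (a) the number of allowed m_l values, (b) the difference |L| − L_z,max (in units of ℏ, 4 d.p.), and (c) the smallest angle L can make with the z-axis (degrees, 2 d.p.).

An i state has l = 6.
There are 2l+1 = 13 values of m_l.
|L| − L_z,max = (√42 − 6)ℏ ≈ 0.4807ℏ.
cos θ_min = 6/√42, so θ_min ≈ 22.21°.

13 values; |L|−L_z,max ≈ 0.4807ℏ; θ_min ≈ 22.21°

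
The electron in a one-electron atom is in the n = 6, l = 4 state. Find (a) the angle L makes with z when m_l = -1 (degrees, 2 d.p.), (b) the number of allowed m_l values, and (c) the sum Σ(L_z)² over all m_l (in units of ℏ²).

For m_l = -1: cos θ = -1/√20, θ ≈ 102.92°.
There are 2l+1 = 9 values of m_l.
Σ m_l² = 60, so Σ(L_z)² = 60 ℏ².

θ(m_l=-1) ≈ 102.92°; 9 values; Σ(L_z)² = 60 ℏ²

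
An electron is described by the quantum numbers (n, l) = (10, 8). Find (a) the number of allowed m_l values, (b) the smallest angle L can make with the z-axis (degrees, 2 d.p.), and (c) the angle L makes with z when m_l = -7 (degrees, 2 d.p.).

There are 2l+1 = 17 values of m_l.
cos θ_min = 8/√72, so θ_min ≈ 19.47°.
For m_l = -7: cos θ = -7/√72, θ ≈ 145.58°.

17 values; θ_min ≈ 19.47°; θ(m_l=-7) ≈ 145.58°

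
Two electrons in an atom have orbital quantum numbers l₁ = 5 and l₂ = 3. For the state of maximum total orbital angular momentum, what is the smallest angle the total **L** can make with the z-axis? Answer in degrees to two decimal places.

θ_min ≈ 19.47°

The total orbital quantum number L ranges from |l₁ − l₂| to l₁ + l₂ in integer steps.
Allowed values: L = 2, 3, 4, 5, 6, 7, 8.
The maximum is L = 8, with |L_tot| = ℏ√(8·9) = 6√2 ℏ.
The minimum angle with z is arccos(8/√72) ≈ 19.47°.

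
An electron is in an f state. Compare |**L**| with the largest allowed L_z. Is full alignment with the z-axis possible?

An f state has l = 3.
|L| = 2√3 ℏ ≈ 3.4641ℏ, while L_z,max = lℏ = 3ℏ.
Since |L| > L_z,max, the vector can never point exactly along z; the closest it comes is θ_min = arccos(3/√12) ≈ 30.0°.

No: L_z,max = 3ℏ < |L| = 2√3 ℏ ≈ 3.464ℏ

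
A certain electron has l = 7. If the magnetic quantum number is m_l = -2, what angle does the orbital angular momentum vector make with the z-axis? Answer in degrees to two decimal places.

|L| = √(l(l+1)) ℏ = 2√14 ℏ.
L_z = m_l ℏ = −2ℏ.
cos θ = L_z/|L| = -2/√56, so θ ≈ 105.50°.

θ ≈ 105.50°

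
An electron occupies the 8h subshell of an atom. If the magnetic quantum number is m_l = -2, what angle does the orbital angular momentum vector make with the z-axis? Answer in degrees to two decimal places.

θ ≈ 111.42°

For 8h, l = 5.
|L| = √(l(l+1)) ℏ = √30 ℏ.
L_z = m_l ℏ = −2ℏ.
cos θ = L_z/|L| = -2/√30, so θ ≈ 111.42°.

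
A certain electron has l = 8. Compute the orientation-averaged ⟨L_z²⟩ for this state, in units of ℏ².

m_l runs from −8 to 8, i.e. {-8, -7, -6, -5, -4, -3, -2, -1, 0, 1, 2, 3, 4, 5, 6, 7, 8}.
Average of L_z² over 17 states: 408/17 ℏ² = 24 ℏ².

⟨L_z²⟩ = 24 ℏ²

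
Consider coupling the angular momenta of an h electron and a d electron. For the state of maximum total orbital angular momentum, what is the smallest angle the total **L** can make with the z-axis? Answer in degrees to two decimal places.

The total orbital quantum number L ranges from |l₁ − l₂| to l₁ + l₂ in integer steps.
So L can be 3, 4, 5, 6, 7.
The maximum is L = 7, with |L_tot| = ℏ√(7·8) = 2√14 ℏ.
The minimum angle with z is arccos(7/√56) ≈ 20.70°.

θ_min ≈ 20.70°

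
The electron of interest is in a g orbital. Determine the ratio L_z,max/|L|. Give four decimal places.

L_z,max/|L| = 0.8944

The letter g corresponds to l = 4.
|L| = 2√5 ℏ ≈ 4.4721ℏ, while L_z,max = lℏ = 4ℏ.
L_z,max/|L| = 4/√20 = 0.8944.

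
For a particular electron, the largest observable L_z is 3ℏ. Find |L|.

|L| = 2√3 ℏ ≈ 3.464ℏ

The maximum L_z equals lℏ, giving l = 3.
Then |L| = ℏ√(3·4) = 2√3 ℏ.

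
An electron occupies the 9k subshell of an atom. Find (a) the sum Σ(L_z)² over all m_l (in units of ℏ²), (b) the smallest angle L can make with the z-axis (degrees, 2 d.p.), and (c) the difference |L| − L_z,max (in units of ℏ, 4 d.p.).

Σ(L_z)² = 280 ℏ²; θ_min ≈ 20.70°; |L|−L_z,max ≈ 0.4833ℏ

The 9k subshell has l = 7.
Σ m_l² = 280, so Σ(L_z)² = 280 ℏ².
cos θ_min = 7/√56, so θ_min ≈ 20.70°.
|L| − L_z,max = (2√14 − 7)ℏ ≈ 0.4833ℏ.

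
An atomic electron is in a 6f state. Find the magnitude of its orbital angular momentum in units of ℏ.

6f means n = 6, l = 3.
|L| = ℏ√(l(l+1)) = ℏ√(3·4) = 2√3 ℏ

|L| = 2√3 ℏ ≈ 3.464ℏ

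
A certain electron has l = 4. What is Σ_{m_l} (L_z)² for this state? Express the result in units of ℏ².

Σ(L_z)² = 60 ℏ²

m_l runs from −4 to 4, i.e. {-4, -3, -2, -1, 0, 1, 2, 3, 4}.
Summing m² from −4 to 4: Σ m_l² = 60.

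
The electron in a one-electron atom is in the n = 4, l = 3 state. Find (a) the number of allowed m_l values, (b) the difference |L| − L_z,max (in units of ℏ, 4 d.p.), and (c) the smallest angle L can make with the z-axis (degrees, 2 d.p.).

There are 2l+1 = 7 values of m_l.
|L| − L_z,max = (2√3 − 3)ℏ ≈ 0.4641ℏ.
cos θ_min = 3/√12, so θ_min ≈ 30.00°.

7 values; |L|−L_z,max ≈ 0.4641ℏ; θ_min ≈ 30.00°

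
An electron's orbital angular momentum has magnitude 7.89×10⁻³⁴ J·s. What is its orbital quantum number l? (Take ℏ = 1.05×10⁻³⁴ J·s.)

l = 7

Dividing by ℏ: |L|/ℏ ≈ 7.514.
l(l+1) ≈ 7.514² ≈ 56.46, so l = 7.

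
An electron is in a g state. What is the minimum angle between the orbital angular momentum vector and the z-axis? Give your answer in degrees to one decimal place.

For a g orbital, l = 4.
|L| = ℏ√(l(l+1)) = 2√5 ℏ.
The smallest angle corresponds to the largest L_z, i.e. m_l = l = 4, giving L_z = 4ℏ.
cos θ_min = 4/√20, so θ_min ≈ 26.6°.

θ_min ≈ 26.6°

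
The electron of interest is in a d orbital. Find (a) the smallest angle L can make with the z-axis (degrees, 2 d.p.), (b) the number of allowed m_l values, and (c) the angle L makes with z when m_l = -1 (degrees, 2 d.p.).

A d state has l = 2.
cos θ_min = 2/√6, so θ_min ≈ 35.26°.
There are 2l+1 = 5 values of m_l.
For m_l = -1: cos θ = -1/√6, θ ≈ 114.09°.

θ_min ≈ 35.26°; 5 values; θ(m_l=-1) ≈ 114.09°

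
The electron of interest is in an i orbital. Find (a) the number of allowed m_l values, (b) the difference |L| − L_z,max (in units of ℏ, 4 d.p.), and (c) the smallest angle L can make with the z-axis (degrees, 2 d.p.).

An i state has l = 6.
There are 2l+1 = 13 values of m_l.
|L| − L_z,max = (√42 − 6)ℏ ≈ 0.4807ℏ.
cos θ_min = 6/√42, so θ_min ≈ 22.21°.

13 values; |L|−L_z,max ≈ 0.4807ℏ; θ_min ≈ 22.21°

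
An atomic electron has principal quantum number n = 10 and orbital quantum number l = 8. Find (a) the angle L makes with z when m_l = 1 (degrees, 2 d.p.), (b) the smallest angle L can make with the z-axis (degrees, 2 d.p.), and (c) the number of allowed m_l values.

θ(m_l=1) ≈ 83.23°; θ_min ≈ 19.47°; 17 values

For m_l = 1: cos θ = 1/√72, θ ≈ 83.23°.
cos θ_min = 8/√72, so θ_min ≈ 19.47°.
There are 2l+1 = 17 values of m_l.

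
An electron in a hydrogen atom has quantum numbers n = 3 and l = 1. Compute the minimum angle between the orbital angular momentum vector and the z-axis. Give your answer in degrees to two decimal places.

|L|² = l(l+1)ℏ² = 2ℏ², so |L| = √2 ℏ.
The smallest angle corresponds to the largest L_z, i.e. m_l = l = 1, giving L_z = 1ℏ.
cos θ_min = 1/√2, so θ_min ≈ 45.00°.

θ_min ≈ 45.00°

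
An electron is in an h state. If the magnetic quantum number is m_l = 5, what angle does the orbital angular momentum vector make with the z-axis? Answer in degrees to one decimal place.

θ ≈ 24.1°

For an h orbital, l = 5.
|L| = √(l(l+1)) ℏ = √30 ℏ.
L_z = m_l ℏ = 5ℏ.
cos θ = L_z/|L| = 5/√30, so θ ≈ 24.1°.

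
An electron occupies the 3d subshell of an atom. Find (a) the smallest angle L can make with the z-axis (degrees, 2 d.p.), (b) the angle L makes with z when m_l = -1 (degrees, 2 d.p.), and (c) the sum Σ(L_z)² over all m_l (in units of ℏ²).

θ_min ≈ 35.26°; θ(m_l=-1) ≈ 114.09°; Σ(L_z)² = 10 ℏ²

The 3d subshell has l = 2.
cos θ_min = 2/√6, so θ_min ≈ 35.26°.
For m_l = -1: cos θ = -1/√6, θ ≈ 114.09°.
Σ m_l² = 10, so Σ(L_z)² = 10 ℏ².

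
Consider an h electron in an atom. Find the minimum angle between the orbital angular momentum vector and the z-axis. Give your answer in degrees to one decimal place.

The letter h corresponds to l = 5.
|L|² = l(l+1)ℏ² = 30ℏ², so |L| = √30 ℏ.
The smallest angle corresponds to the largest L_z, i.e. m_l = l = 5, giving L_z = 5ℏ.
cos θ_min = 5/√30, so θ_min ≈ 24.1°.

θ_min ≈ 24.1°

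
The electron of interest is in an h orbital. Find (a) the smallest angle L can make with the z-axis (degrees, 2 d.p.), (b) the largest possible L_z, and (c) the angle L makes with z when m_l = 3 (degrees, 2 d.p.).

θ_min ≈ 24.09°; L_z,max = 5ℏ; θ(m_l=3) ≈ 56.79°

The letter h corresponds to l = 5.
cos θ_min = 5/√30, so θ_min ≈ 24.09°.
L_z,max = lℏ = 5ℏ.
For m_l = 3: cos θ = 3/√30, θ ≈ 56.79°.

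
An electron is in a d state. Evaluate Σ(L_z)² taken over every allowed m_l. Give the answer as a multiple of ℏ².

A d state has l = 2.
m_l runs from −2 to 2, i.e. {-2, -1, 0, 1, 2}.
Σ m_l² = l(l+1)(2l+1)/3 = 2·3·5/3 = 10.

Σ(L_z)² = 10 ℏ²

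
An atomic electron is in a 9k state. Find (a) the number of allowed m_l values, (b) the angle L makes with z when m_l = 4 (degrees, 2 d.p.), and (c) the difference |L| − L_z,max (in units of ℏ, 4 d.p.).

9k means n = 9, l = 7.
There are 2l+1 = 15 values of m_l.
For m_l = 4: cos θ = 4/√56, θ ≈ 57.69°.
|L| − L_z,max = (2√14 − 7)ℏ ≈ 0.4833ℏ.

15 values; θ(m_l=4) ≈ 57.69°; |L|−L_z,max ≈ 0.4833ℏ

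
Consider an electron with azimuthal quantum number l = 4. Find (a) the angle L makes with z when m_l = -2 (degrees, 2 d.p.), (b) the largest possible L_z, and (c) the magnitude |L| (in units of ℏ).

For m_l = -2: cos θ = -2/√20, θ ≈ 116.57°.
L_z,max = lℏ = 4ℏ.
|L| = ℏ√(4·5) = 2√5 ℏ ≈ 4.472ℏ.

θ(m_l=-2) ≈ 116.57°; L_z,max = 4ℏ; |L| = 2√5 ℏ ≈ 4.472ℏ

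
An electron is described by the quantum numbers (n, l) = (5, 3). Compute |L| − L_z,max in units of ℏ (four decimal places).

|L| − L_z,max ≈ 0.4641ℏ

|L| = 2√3 ℏ ≈ 3.4641ℏ, while L_z,max = lℏ = 3ℏ.
The difference is (2√3 − 3)ℏ ≈ 0.4641ℏ.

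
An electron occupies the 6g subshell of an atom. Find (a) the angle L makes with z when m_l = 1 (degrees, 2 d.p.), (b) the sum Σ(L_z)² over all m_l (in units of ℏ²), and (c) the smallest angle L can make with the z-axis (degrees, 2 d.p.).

θ(m_l=1) ≈ 77.08°; Σ(L_z)² = 60 ℏ²; θ_min ≈ 26.57°

For 6g, l = 4.
For m_l = 1: cos θ = 1/√20, θ ≈ 77.08°.
Σ m_l² = 60, so Σ(L_z)² = 60 ℏ².
cos θ_min = 4/√20, so θ_min ≈ 26.57°.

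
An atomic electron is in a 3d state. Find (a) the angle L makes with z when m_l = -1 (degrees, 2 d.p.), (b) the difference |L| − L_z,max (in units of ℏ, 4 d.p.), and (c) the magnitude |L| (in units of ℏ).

θ(m_l=-1) ≈ 114.09°; |L|−L_z,max ≈ 0.4495ℏ; |L| = √6 ℏ ≈ 2.449ℏ

3d means n = 3, l = 2.
For m_l = -1: cos θ = -1/√6, θ ≈ 114.09°.
|L| − L_z,max = (√6 − 2)ℏ ≈ 0.4495ℏ.
|L| = ℏ√(2·3) = √6 ℏ ≈ 2.449ℏ.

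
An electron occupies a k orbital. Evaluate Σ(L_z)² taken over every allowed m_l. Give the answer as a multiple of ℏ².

A k state has l = 7.
The allowed m_l values are -7, -6, -5, -4, -3, -2, -1, 0, 1, 2, 3, 4, 5, 6, 7.
Σ m_l² = l(l+1)(2l+1)/3 = 7·8·15/3 = 280.

Σ(L_z)² = 280 ℏ²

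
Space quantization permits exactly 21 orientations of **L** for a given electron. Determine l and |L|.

Since there are 2l+1 = 21 values of m_l, l = 10.
Then |L| = √(l(l+1)) ℏ = √110 ℏ.

l = 10, |L| = √110 ℏ ≈ 10.488ℏ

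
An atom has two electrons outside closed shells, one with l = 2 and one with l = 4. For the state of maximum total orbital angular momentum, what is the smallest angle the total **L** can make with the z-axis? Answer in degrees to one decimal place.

θ_min ≈ 22.2°

By the triangle rule, |l₁ − l₂| ≤ L ≤ l₁ + l₂.
L ∈ {2, 3, 4, 5, 6}.
The maximum is L = 6, with |L_tot| = ℏ√(6·7) = √42 ℏ.
The minimum angle with z is arccos(6/√42) ≈ 22.2°.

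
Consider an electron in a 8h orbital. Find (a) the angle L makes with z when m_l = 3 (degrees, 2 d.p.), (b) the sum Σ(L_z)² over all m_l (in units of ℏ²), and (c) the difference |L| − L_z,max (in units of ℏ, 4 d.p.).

θ(m_l=3) ≈ 56.79°; Σ(L_z)² = 110 ℏ²; |L|−L_z,max ≈ 0.4772ℏ

The 8h subshell has l = 5.
For m_l = 3: cos θ = 3/√30, θ ≈ 56.79°.
Σ m_l² = 110, so Σ(L_z)² = 110 ℏ².
|L| − L_z,max = (√30 − 5)ℏ ≈ 0.4772ℏ.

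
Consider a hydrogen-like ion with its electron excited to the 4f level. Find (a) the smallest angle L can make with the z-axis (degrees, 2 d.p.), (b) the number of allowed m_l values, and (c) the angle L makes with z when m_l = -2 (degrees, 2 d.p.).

The 4f level has l = 3.
cos θ_min = 3/√12, so θ_min ≈ 30.00°.
There are 2l+1 = 7 values of m_l.
For m_l = -2: cos θ = -2/√12, θ ≈ 125.26°.

θ_min ≈ 30.00°; 7 values; θ(m_l=-2) ≈ 125.26°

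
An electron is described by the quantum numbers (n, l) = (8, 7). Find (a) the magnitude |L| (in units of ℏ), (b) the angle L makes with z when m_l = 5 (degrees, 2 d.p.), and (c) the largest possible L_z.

|L| = 2√14 ℏ ≈ 7.483ℏ; θ(m_l=5) ≈ 48.08°; L_z,max = 7ℏ

|L| = ℏ√(7·8) = 2√14 ℏ ≈ 7.483ℏ.
For m_l = 5: cos θ = 5/√56, θ ≈ 48.08°.
L_z,max = lℏ = 7ℏ.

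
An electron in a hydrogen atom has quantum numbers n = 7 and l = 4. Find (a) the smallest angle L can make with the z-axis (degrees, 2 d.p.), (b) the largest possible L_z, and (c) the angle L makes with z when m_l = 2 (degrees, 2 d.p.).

cos θ_min = 4/√20, so θ_min ≈ 26.57°.
L_z,max = lℏ = 4ℏ.
For m_l = 2: cos θ = 2/√20, θ ≈ 63.43°.

θ_min ≈ 26.57°; L_z,max = 4ℏ; θ(m_l=2) ≈ 63.43°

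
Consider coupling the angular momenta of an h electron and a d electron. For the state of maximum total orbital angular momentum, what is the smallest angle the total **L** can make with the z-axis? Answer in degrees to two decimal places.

Angular momentum addition gives L = |l₁ − l₂|, …, l₁ + l₂.
Allowed values: L = 3, 4, 5, 6, 7.
The maximum is L = 7, with |L_tot| = ℏ√(7·8) = 2√14 ℏ.
The minimum angle with z is arccos(7/√56) ≈ 20.70°.

θ_min ≈ 20.70°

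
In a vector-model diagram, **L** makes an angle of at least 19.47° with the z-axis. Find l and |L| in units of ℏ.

l = 8, |L| = 6√2 ℏ ≈ 8.485ℏ

At minimum angle, m_l = l, so cos θ = l/√(l(l+1)); cos²θ = l/(l+1) = 0.8889.
Solving: l = 8.
Then |L| = ℏ√(8·9) = 6√2 ℏ.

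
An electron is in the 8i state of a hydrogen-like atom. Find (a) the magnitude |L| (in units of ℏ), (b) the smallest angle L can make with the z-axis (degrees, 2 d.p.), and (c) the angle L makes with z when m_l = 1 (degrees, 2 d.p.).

The 8i subshell has l = 6.
|L| = ℏ√(6·7) = √42 ℏ ≈ 6.481ℏ.
cos θ_min = 6/√42, so θ_min ≈ 22.21°.
For m_l = 1: cos θ = 1/√42, θ ≈ 81.12°.

|L| = √42 ℏ ≈ 6.481ℏ; θ_min ≈ 22.21°; θ(m_l=1) ≈ 81.12°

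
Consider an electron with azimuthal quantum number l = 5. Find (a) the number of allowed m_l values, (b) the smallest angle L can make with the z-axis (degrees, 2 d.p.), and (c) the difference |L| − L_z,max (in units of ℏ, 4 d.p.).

11 values; θ_min ≈ 24.09°; |L|−L_z,max ≈ 0.4772ℏ

There are 2l+1 = 11 values of m_l.
cos θ_min = 5/√30, so θ_min ≈ 24.09°.
|L| − L_z,max = (√30 − 5)ℏ ≈ 0.4772ℏ.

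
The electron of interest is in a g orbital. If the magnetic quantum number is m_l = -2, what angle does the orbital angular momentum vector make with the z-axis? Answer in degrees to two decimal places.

θ ≈ 116.57°

For a g orbital, l = 4.
|L| = ℏ√(l(l+1)) = 2√5 ℏ.
L_z = m_l ℏ = −2ℏ.
cos θ = L_z/|L| = -2/√20, so θ ≈ 116.57°.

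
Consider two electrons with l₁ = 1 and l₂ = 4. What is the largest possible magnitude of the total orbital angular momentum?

|L_tot|_max = √30 ℏ ≈ 5.477ℏ

L runs from |1 − 4| = 3 to 1 + 4 = 5.
So L can be 3, 4, 5.
The largest magnitude corresponds to L = 5: |L_tot| = ℏ√(5·6) = √30 ℏ.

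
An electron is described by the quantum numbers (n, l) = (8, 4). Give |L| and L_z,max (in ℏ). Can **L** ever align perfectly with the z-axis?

No: L_z,max = 4ℏ < |L| = 2√5 ℏ ≈ 4.472ℏ

|L| = 2√5 ℏ ≈ 4.4721ℏ, while L_z,max = lℏ = 4ℏ.
Since |L| > L_z,max, the vector can never point exactly along z; the closest it comes is θ_min = arccos(4/√20) ≈ 26.6°.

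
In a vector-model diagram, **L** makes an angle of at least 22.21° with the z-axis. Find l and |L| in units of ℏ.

cos θ_min = l/√(l(l+1)) = √(l/(l+1)), so l/(l+1) = cos²(22.21°) = 0.8571.
Thus l = 0.8571/(1 − 0.8571) ≈ 6.
Then |L| = ℏ√(6·7) = √42 ℏ.

l = 6, |L| = √42 ℏ ≈ 6.481ℏ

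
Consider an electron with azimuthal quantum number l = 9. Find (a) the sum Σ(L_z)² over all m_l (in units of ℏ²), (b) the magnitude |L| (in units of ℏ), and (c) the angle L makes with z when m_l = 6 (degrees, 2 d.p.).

Σ(L_z)² = 570 ℏ²; |L| = 3√10 ℏ ≈ 9.487ℏ; θ(m_l=6) ≈ 50.77°

Σ m_l² = 570, so Σ(L_z)² = 570 ℏ².
|L| = ℏ√(9·10) = 3√10 ℏ ≈ 9.487ℏ.
For m_l = 6: cos θ = 6/√90, θ ≈ 50.77°.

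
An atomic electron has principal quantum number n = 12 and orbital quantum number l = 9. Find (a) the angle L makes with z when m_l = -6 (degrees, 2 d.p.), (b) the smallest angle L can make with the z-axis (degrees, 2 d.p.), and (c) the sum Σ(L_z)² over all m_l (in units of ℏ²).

θ(m_l=-6) ≈ 129.23°; θ_min ≈ 18.43°; Σ(L_z)² = 570 ℏ²

For m_l = -6: cos θ = -6/√90, θ ≈ 129.23°.
cos θ_min = 9/√90, so θ_min ≈ 18.43°.
Σ m_l² = 570, so Σ(L_z)² = 570 ℏ².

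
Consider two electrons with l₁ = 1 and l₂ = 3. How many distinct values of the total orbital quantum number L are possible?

By the triangle rule, |l₁ − l₂| ≤ L ≤ l₁ + l₂.
So L can be 2, 3, 4.
That is 3 values.

3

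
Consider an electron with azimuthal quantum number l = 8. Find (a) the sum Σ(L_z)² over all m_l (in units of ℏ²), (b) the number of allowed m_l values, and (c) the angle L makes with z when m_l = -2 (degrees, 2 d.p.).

Σ(L_z)² = 408 ℏ²; 17 values; θ(m_l=-2) ≈ 103.63°

Σ m_l² = 408, so Σ(L_z)² = 408 ℏ².
There are 2l+1 = 17 values of m_l.
For m_l = -2: cos θ = -2/√72, θ ≈ 103.63°.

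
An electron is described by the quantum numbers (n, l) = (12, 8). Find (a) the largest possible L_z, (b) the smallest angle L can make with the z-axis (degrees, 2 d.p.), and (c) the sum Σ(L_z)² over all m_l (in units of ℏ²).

L_z,max = 8ℏ; θ_min ≈ 19.47°; Σ(L_z)² = 408 ℏ²

L_z,max = lℏ = 8ℏ.
cos θ_min = 8/√72, so θ_min ≈ 19.47°.
Σ m_l² = 408, so Σ(L_z)² = 408 ℏ².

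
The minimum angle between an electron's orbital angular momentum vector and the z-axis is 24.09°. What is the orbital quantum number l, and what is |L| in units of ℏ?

l = 5, |L| = √30 ℏ ≈ 5.477ℏ

cos²θ_min = l/(l+1) = 0.8334.
l = cos²θ/sin²θ ≈ 5.
Then |L| = ℏ√(5·6) = √30 ℏ.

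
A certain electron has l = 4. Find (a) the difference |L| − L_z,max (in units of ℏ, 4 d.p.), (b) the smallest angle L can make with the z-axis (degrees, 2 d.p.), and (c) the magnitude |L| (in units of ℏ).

|L|−L_z,max ≈ 0.4721ℏ; θ_min ≈ 26.57°; |L| = 2√5 ℏ ≈ 4.472ℏ

|L| − L_z,max = (2√5 − 4)ℏ ≈ 0.4721ℏ.
cos θ_min = 4/√20, so θ_min ≈ 26.57°.
|L| = ℏ√(4·5) = 2√5 ℏ ≈ 4.472ℏ.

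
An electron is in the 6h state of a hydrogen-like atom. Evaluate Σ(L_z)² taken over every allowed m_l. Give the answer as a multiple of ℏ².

Σ(L_z)² = 110 ℏ²

The 6h subshell has l = 5.
m_l runs from −5 to 5, i.e. {-5, -4, -3, -2, -1, 0, 1, 2, 3, 4, 5}.
Summing m² from −5 to 5: Σ m_l² = 110.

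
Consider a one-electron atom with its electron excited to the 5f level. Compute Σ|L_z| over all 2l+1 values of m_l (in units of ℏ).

The 5f level has l = 3.
m_l ∈ {-3, -2, -1, 0, 1, 2, 3}.
Σ|m_l| = 2(1+2+…+3) = 12.

Σ|L_z| = 12 ℏ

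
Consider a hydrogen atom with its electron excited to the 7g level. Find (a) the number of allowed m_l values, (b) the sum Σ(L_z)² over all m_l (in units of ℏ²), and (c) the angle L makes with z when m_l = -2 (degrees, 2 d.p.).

9 values; Σ(L_z)² = 60 ℏ²; θ(m_l=-2) ≈ 116.57°

The 7g level has l = 4.
There are 2l+1 = 9 values of m_l.
Σ m_l² = 60, so Σ(L_z)² = 60 ℏ².
For m_l = -2: cos θ = -2/√20, θ ≈ 116.57°.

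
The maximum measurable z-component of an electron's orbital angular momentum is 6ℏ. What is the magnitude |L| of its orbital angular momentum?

|L| = √42 ℏ ≈ 6.481ℏ

The maximum L_z equals lℏ, giving l = 6.
|L| = √(l(l+1)) ℏ = √42 ℏ.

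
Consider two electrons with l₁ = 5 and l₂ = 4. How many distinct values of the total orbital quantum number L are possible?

9

Angular momentum addition gives L = |l₁ − l₂|, …, l₁ + l₂.
L ∈ {1, 2, 3, 4, 5, 6, 7, 8, 9}.
That is 9 values.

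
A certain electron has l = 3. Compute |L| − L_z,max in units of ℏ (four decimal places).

|L| − L_z,max ≈ 0.4641ℏ

|L| = 2√3 ℏ ≈ 3.4641ℏ, while L_z,max = lℏ = 3ℏ.
The difference is (2√3 − 3)ℏ ≈ 0.4641ℏ.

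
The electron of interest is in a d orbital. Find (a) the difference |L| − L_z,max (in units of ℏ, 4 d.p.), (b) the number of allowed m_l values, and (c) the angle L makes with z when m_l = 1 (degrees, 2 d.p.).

The letter d corresponds to l = 2.
|L| − L_z,max = (√6 − 2)ℏ ≈ 0.4495ℏ.
There are 2l+1 = 5 values of m_l.
For m_l = 1: cos θ = 1/√6, θ ≈ 65.91°.

|L|−L_z,max ≈ 0.4495ℏ; 5 values; θ(m_l=1) ≈ 65.91°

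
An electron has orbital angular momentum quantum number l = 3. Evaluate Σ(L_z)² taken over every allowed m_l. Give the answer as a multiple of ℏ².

Σ(L_z)² = 28 ℏ²

m_l runs from −3 to 3, i.e. {-3, -2, -1, 0, 1, 2, 3}.
Summing m² from −3 to 3: Σ m_l² = 28.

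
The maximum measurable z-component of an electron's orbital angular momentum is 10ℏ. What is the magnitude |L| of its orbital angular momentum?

Since max m_l = l, l = 10.
|L| = √(l(l+1)) ℏ = √110 ℏ.

|L| = √110 ℏ ≈ 10.488ℏ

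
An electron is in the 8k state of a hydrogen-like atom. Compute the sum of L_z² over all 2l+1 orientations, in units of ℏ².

Σ(L_z)² = 280 ℏ²

For 8k, l = 7.
m_l runs from −7 to 7, i.e. {-7, -6, -5, -4, -3, -2, -1, 0, 1, 2, 3, 4, 5, 6, 7}.
Σ m_l² = l(l+1)(2l+1)/3 = 7·8·15/3 = 280.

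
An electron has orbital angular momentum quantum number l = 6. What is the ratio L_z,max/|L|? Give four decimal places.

L_z,max/|L| = 0.9258

|L| = √42 ℏ ≈ 6.4807ℏ, while L_z,max = lℏ = 6ℏ.
L_z,max/|L| = 6/√42 = 0.9258.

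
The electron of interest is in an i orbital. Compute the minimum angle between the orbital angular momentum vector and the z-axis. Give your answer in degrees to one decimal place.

An i state has l = 6.
|L| = ℏ√(l(l+1)) = √42 ℏ.
The smallest angle corresponds to the largest L_z, i.e. m_l = l = 6, giving L_z = 6ℏ.
cos θ_min = 6/√42, so θ_min ≈ 22.2°.

θ_min ≈ 22.2°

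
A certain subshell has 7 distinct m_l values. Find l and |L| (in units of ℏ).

Since there are 2l+1 = 7 values of m_l, l = 3.
Then |L| = √(l(l+1)) ℏ = 2√3 ℏ.

l = 3, |L| = 2√3 ℏ ≈ 3.464ℏ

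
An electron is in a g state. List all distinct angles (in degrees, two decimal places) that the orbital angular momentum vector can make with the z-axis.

A g state has l = 4.
|L| = ℏ√(l(l+1)) = 2√5 ℏ.
cos θ = m_l/√20 for each m_l ∈ {-4, -3, -2, -1, 0, 1, 2, 3, 4}.

θ ∈ {26.57°, 47.87°, 63.43°, 77.08°, 90.00°, 102.92°, 116.57°, 132.13°, 153.43°}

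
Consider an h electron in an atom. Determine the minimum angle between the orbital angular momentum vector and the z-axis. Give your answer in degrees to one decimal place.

For an h orbital, l = 5.
|L|² = l(l+1)ℏ² = 30ℏ², so |L| = √30 ℏ.
The smallest angle corresponds to the largest L_z, i.e. m_l = l = 5, giving L_z = 5ℏ.
cos θ_min = 5/√30, so θ_min ≈ 24.1°.

θ_min ≈ 24.1°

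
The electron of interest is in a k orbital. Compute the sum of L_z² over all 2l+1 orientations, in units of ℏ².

Σ(L_z)² = 280 ℏ²

A k state has l = 7.
m_l runs from −7 to 7, i.e. {-7, -6, -5, -4, -3, -2, -1, 0, 1, 2, 3, 4, 5, 6, 7}.
Σ m_l² = 2·(1 + 4 + 9 + 16 + 25 + 36 + 49) = 280.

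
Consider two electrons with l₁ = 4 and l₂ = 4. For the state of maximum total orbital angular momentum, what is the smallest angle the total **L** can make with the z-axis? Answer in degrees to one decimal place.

By the triangle rule, |l₁ − l₂| ≤ L ≤ l₁ + l₂.
L ∈ {0, 1, 2, 3, 4, 5, 6, 7, 8}.
The maximum is L = 8, with |L_tot| = ℏ√(8·9) = 6√2 ℏ.
The minimum angle with z is arccos(8/√72) ≈ 19.5°.

θ_min ≈ 19.5°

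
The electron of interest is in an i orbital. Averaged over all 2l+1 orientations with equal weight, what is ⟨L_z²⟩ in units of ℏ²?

The letter i corresponds to l = 6.
m_l ∈ {-6, -5, -4, -3, -2, -1, 0, 1, 2, 3, 4, 5, 6}.
⟨L_z²⟩ = ℏ²·(Σ m_l²)/(2l+1) = ℏ²·182/13 = 14ℏ².

⟨L_z²⟩ = 14 ℏ²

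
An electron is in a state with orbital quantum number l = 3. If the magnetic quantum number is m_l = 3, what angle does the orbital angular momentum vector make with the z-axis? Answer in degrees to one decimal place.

θ ≈ 30.0°

|L| = ℏ√(l(l+1)) = 2√3 ℏ.
L_z = m_l ℏ = 3ℏ.
cos θ = L_z/|L| = 3/√12, so θ ≈ 30.0°.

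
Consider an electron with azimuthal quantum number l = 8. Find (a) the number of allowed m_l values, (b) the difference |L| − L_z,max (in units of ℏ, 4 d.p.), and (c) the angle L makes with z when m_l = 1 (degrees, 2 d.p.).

17 values; |L|−L_z,max ≈ 0.4853ℏ; θ(m_l=1) ≈ 83.23°

There are 2l+1 = 17 values of m_l.
|L| − L_z,max = (6√2 − 8)ℏ ≈ 0.4853ℏ.
For m_l = 1: cos θ = 1/√72, θ ≈ 83.23°.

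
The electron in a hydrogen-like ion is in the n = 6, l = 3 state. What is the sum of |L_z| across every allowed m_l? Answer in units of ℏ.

The allowed m_l values are -3, -2, -1, 0, 1, 2, 3.
Σ|m_l| = 2(1+2+…+3) = 12.

Σ|L_z| = 12 ℏ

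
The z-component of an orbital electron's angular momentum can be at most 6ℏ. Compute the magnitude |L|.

The maximum L_z equals lℏ, giving l = 6.
|L| = √(l(l+1)) ℏ = √42 ℏ.

|L| = √42 ℏ ≈ 6.481ℏ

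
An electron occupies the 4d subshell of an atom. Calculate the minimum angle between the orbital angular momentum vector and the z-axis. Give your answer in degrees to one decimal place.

θ_min ≈ 35.3°

The 4d subshell has l = 2.
|L| = √(l(l+1)) ℏ = √6 ℏ.
The smallest angle corresponds to the largest L_z, i.e. m_l = l = 2, giving L_z = 2ℏ.
cos θ_min = 2/√6, so θ_min ≈ 35.3°.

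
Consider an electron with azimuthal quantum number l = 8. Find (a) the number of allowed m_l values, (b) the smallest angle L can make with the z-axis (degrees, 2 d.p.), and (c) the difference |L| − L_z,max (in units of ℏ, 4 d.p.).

17 values; θ_min ≈ 19.47°; |L|−L_z,max ≈ 0.4853ℏ

There are 2l+1 = 17 values of m_l.
cos θ_min = 8/√72, so θ_min ≈ 19.47°.
|L| − L_z,max = (6√2 − 8)ℏ ≈ 0.4853ℏ.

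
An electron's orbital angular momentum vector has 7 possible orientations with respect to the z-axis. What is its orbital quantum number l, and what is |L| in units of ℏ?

Since there are 2l+1 = 7 values of m_l, l = 3.
Then |L| = √(l(l+1)) ℏ = 2√3 ℏ.

l = 3, |L| = 2√3 ℏ ≈ 3.464ℏ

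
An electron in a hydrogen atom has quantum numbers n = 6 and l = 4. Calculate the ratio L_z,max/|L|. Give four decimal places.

L_z,max/|L| = 0.8944

|L| = 2√5 ℏ ≈ 4.4721ℏ, while L_z,max = lℏ = 4ℏ.
L_z,max/|L| = 4/√20 = 0.8944.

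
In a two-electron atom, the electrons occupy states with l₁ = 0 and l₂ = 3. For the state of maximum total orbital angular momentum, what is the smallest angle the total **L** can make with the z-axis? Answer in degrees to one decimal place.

By the triangle rule, |l₁ − l₂| ≤ L ≤ l₁ + l₂.
Allowed values: L = 3.
The maximum is L = 3, with |L_tot| = ℏ√(3·4) = 2√3 ℏ.
The minimum angle with z is arccos(3/√12) ≈ 30.0°.

θ_min ≈ 30.0°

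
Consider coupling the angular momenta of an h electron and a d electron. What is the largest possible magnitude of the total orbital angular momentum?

The total orbital quantum number L ranges from |l₁ − l₂| to l₁ + l₂ in integer steps.
L ∈ {3, 4, 5, 6, 7}.
The largest magnitude corresponds to L = 7: |L_tot| = ℏ√(7·8) = 2√14 ℏ.

|L_tot|_max = 2√14 ℏ ≈ 7.483ℏ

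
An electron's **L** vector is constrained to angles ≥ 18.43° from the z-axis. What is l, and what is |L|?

At minimum angle, m_l = l, so cos θ = l/√(l(l+1)); cos²θ = l/(l+1) = 0.9001.
Thus l = 0.9001/(1 − 0.9001) ≈ 9.
Then |L| = ℏ√(9·10) = 3√10 ℏ.

l = 9, |L| = 3√10 ℏ ≈ 9.487ℏ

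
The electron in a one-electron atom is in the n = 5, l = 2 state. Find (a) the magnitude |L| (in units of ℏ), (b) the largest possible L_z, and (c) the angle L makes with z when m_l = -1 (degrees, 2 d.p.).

|L| = √6 ℏ ≈ 2.449ℏ; L_z,max = 2ℏ; θ(m_l=-1) ≈ 114.09°

|L| = ℏ√(2·3) = √6 ℏ ≈ 2.449ℏ.
L_z,max = lℏ = 2ℏ.
For m_l = -1: cos θ = -1/√6, θ ≈ 114.09°.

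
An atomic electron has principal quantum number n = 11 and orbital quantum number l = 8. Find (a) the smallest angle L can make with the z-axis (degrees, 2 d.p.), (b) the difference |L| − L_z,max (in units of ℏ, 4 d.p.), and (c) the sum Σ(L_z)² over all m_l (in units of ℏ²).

θ_min ≈ 19.47°; |L|−L_z,max ≈ 0.4853ℏ; Σ(L_z)² = 408 ℏ²

cos θ_min = 8/√72, so θ_min ≈ 19.47°.
|L| − L_z,max = (6√2 − 8)ℏ ≈ 0.4853ℏ.
Σ m_l² = 408, so Σ(L_z)² = 408 ℏ².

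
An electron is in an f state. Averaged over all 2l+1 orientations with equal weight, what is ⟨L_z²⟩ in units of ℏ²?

For an f orbital, l = 3.
The allowed m_l values are -3, -2, -1, 0, 1, 2, 3.
⟨L_z²⟩ = ℏ²·(Σ m_l²)/(2l+1) = ℏ²·28/7 = 4ℏ².

⟨L_z²⟩ = 4 ℏ²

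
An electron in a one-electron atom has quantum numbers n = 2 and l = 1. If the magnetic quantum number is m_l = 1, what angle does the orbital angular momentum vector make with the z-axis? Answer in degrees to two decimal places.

|L|² = l(l+1)ℏ² = 2ℏ², so |L| = √2 ℏ.
L_z = m_l ℏ = 1ℏ.
cos θ = L_z/|L| = 1/√2, so θ ≈ 45.00°.

θ ≈ 45.00°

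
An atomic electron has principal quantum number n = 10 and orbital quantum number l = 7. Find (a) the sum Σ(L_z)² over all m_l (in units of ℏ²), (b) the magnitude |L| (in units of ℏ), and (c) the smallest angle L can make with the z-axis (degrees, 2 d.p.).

Σ m_l² = 280, so Σ(L_z)² = 280 ℏ².
|L| = ℏ√(7·8) = 2√14 ℏ ≈ 7.483ℏ.
cos θ_min = 7/√56, so θ_min ≈ 20.70°.

Σ(L_z)² = 280 ℏ²; |L| = 2√14 ℏ ≈ 7.483ℏ; θ_min ≈ 20.70°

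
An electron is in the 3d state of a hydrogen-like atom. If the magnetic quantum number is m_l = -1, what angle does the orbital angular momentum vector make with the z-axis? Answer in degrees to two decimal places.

θ ≈ 114.09°

For 3d, l = 2.
|L|² = l(l+1)ℏ² = 6ℏ², so |L| = √6 ℏ.
L_z = m_l ℏ = −1ℏ.
cos θ = L_z/|L| = -1/√6, so θ ≈ 114.09°.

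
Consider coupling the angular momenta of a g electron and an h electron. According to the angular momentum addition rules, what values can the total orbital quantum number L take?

L = 1, 2, 3, 4, 5, 6, 7, 8, 9

Angular momentum addition gives L = |l₁ − l₂|, …, l₁ + l₂.
Allowed values: L = 1, 2, 3, 4, 5, 6, 7, 8, 9.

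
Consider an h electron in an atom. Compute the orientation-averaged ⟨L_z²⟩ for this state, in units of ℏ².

⟨L_z²⟩ = 10 ℏ²

For an h orbital, l = 5.
The allowed m_l values are -5, -4, -3, -2, -1, 0, 1, 2, 3, 4, 5.
⟨L_z²⟩ = ℏ²·(Σ m_l²)/(2l+1) = ℏ²·110/11 = 10ℏ².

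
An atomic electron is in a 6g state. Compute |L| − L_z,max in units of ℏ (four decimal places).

|L| − L_z,max ≈ 0.4721ℏ

The 6g subshell has l = 4.
|L| = 2√5 ℏ ≈ 4.4721ℏ, while L_z,max = lℏ = 4ℏ.
The difference is (2√5 − 4)ℏ ≈ 0.4721ℏ.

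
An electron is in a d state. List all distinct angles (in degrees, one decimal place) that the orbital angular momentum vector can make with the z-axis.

θ ∈ {35.3°, 65.9°, 90.0°, 114.1°, 144.7°}

For a d orbital, l = 2.
|L|² = l(l+1)ℏ² = 6ℏ², so |L| = √6 ℏ.
cos θ = m_l/√6 for each m_l ∈ {-2, -1, 0, 1, 2}.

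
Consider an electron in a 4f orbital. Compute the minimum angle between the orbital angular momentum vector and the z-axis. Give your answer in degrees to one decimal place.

4f means n = 4, l = 3.
|L| = ℏ√(l(l+1)) = 2√3 ℏ.
The smallest angle corresponds to the largest L_z, i.e. m_l = l = 3, giving L_z = 3ℏ.
cos θ_min = 3/√12, so θ_min ≈ 30.0°.

θ_min ≈ 30.0°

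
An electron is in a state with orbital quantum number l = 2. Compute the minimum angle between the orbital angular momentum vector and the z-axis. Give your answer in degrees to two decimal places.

|L| = ℏ√(l(l+1)) = √6 ℏ.
The smallest angle corresponds to the largest L_z, i.e. m_l = l = 2, giving L_z = 2ℏ.
cos θ_min = 2/√6, so θ_min ≈ 35.26°.

θ_min ≈ 35.26°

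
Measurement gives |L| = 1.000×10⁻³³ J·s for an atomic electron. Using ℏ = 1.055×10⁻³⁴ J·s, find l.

l = 9

In units of ℏ, |L| ≈ 9.479.
(|L|/ℏ)² = l(l+1) ≈ 89.85 ⇒ l = 9.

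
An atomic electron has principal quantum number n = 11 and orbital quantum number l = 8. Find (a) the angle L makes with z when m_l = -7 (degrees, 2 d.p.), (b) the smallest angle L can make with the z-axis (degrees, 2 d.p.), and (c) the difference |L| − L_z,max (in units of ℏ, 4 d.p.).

For m_l = -7: cos θ = -7/√72, θ ≈ 145.58°.
cos θ_min = 8/√72, so θ_min ≈ 19.47°.
|L| − L_z,max = (6√2 − 8)ℏ ≈ 0.4853ℏ.

θ(m_l=-7) ≈ 145.58°; θ_min ≈ 19.47°; |L|−L_z,max ≈ 0.4853ℏ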